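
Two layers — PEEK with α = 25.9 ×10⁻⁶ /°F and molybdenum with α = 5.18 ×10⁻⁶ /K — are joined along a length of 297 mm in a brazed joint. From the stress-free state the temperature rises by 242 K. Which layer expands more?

PEEK

PEEK: α = 25.9×10⁻⁶/°F × 9/5 = 46.6×10⁻⁶/K.
α(PEEK) = 46.6×10⁻⁶/K vs α(molybdenum) = 5.18×10⁻⁶/K.
Higher α expands more for the same ΔT: PEEK.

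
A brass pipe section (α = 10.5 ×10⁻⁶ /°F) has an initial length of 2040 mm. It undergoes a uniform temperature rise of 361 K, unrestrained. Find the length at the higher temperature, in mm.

2053.9 mm

Convert α: 10.5×10⁻⁶/°F × (9/5) = 18.9×10⁻⁶/K.
ΔL = α·L₀·ΔT = 18.9×10⁻⁶ × 2040 mm × 361.0 K = 13.9 mm.
L = L₀ + ΔL = 2040 + 13.9 = 2053.9 mm.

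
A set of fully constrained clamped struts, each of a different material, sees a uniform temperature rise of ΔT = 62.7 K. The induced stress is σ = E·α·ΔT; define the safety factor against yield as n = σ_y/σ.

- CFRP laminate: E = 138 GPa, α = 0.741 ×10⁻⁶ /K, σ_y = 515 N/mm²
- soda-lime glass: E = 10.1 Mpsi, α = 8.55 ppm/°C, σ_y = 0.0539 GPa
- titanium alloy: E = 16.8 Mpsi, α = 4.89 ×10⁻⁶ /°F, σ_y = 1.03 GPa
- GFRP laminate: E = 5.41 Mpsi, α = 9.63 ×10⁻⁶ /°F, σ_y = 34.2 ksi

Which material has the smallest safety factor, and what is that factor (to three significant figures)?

Per material, after unit conversion:
  CFRP laminate: E = 138.0, α = 0.741, σ_y = 515.0 → σ = 6.41 MPa, n = 80.3
  soda-lime glass: E = 69.64, α = 8.55, σ_y = 53.90 → σ = 37.3 MPa, n = 1.44
  titanium alloy: E = 115.8, α = 8.80, σ_y = 1030 → σ = 63.9 MPa, n = 16.1
  GFRP laminate: E = 37.30, α = 17.3, σ_y = 235.8 → σ = 40.5 MPa, n = 5.82
Soda-lime glass has the lowest safety factor, n = 1.44.

soda-lime glass, n = 1.44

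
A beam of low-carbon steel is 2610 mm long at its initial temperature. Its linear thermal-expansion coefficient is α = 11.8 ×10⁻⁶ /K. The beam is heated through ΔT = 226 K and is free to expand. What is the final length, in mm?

ΔL = α·L₀·ΔT = 11.8×10⁻⁶ × 2610 mm × 226.0 K = 6.96 mm.
L = L₀ + ΔL = 2610 + 6.96 = 2617.0 mm.

2617.0 mm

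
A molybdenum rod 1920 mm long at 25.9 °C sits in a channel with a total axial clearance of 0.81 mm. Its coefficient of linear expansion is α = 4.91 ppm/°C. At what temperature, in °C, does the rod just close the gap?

112 °C

α·L₀·ΔT = 0.81 mm ⇒ ΔT = 0.81 / (4.91×10⁻⁶ × 1920.0) = 85.92 K.
T = 25.9 + 85.92 = 111.8 °C.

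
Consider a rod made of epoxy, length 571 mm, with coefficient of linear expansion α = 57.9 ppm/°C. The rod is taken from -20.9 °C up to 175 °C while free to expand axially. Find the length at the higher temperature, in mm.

577.48 mm

ΔT = 175 − (-20.9) = 195.9 K.
ΔL = α·L₀·ΔT = 57.9×10⁻⁶ × 571 mm × 195.9 K = 6.48 mm.
L = L₀ + ΔL = 571 + 6.48 = 577.48 mm.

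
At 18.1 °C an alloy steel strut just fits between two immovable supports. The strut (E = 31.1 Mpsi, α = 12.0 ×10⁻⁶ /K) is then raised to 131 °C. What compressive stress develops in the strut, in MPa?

E = 31.1 Mpsi = 214.4 GPa.
ΔT = 112.9 K. Constrained thermal stress σ = E·α·ΔT = 214.4×10³ MPa × 12.0×10⁻⁶ × 112.9 = 291 MPa (compressive).

291 MPa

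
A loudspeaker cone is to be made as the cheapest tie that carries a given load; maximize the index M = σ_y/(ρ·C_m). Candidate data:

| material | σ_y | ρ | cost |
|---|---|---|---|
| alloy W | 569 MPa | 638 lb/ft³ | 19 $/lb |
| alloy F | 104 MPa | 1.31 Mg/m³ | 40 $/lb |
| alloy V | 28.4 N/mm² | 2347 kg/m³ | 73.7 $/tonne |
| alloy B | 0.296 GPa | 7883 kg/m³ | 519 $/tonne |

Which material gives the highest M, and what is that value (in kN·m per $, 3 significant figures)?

Putting every candidate on a common basis:
  alloy W: σ_y = 569.0 MPa, ρ = 10220 kg/m³, cost = 41.89 $/kg
  alloy F: σ_y = 104.0 MPa, ρ = 1310 kg/m³, cost = 88.18 $/kg
  alloy V: σ_y = 28.40 MPa, ρ = 2347 kg/m³, cost = 0.07370 $/kg
  alloy B: σ_y = 296.0 MPa, ρ = 7883 kg/m³, cost = 0.5190 $/kg
  alloy V: M = 164 kN·m per $
  alloy B: M = 72.3 kN·m per $
  alloy W: M = 1.33 kN·m per $
  alloy F: M = 0.900 kN·m per $
Alloy V ranks first.

alloy V, M = 164 kN·m per $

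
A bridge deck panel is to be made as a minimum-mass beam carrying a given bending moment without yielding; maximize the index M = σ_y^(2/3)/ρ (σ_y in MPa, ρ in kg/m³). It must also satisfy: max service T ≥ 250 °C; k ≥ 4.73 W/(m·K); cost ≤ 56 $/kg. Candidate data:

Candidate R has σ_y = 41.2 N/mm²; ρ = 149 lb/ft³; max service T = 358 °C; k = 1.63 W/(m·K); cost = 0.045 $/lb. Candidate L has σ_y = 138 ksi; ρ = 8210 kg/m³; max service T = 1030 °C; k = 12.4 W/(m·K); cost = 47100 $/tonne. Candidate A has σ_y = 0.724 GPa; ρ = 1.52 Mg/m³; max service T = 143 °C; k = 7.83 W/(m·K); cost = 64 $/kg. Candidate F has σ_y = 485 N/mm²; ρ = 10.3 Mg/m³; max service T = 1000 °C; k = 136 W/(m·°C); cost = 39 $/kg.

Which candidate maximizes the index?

candidate L

Screen on constraints: max service T ≥ 250 °C; k ≥ 4.73 W/(m·K); cost ≤ 56 $/kg. Survivors: candidate L, candidate F.
Normalizing units and computing the index:
  candidate L: σ_y = 951.5 MPa, ρ = 8210 kg/m³
  candidate F: σ_y = 485.0 MPa, ρ = 10300 kg/m³
  candidate L: M = 11.8×10⁻³
  candidate F: M = 5.99×10⁻³
Candidate L ranks first.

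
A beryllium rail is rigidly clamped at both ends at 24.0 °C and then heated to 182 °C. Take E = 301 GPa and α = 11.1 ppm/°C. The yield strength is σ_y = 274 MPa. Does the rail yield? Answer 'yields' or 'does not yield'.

yields

ΔT = 158.0 K. Constrained thermal stress σ = E·α·ΔT = 301.0×10³ MPa × 11.1×10⁻⁶ × 158.0 = 528 MPa (compressive).
Compare to σ_y = 274 MPa: σ ≥ σ_y, so it yields.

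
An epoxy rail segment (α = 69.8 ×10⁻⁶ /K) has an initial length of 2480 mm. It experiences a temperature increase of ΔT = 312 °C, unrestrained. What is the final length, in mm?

ΔL = α·L₀·ΔT = 69.8×10⁻⁶ × 2480 mm × 312.0 K = 54.0 mm.
L = L₀ + ΔL = 2480 + 54.0 = 2534.0 mm.

2534.0 mm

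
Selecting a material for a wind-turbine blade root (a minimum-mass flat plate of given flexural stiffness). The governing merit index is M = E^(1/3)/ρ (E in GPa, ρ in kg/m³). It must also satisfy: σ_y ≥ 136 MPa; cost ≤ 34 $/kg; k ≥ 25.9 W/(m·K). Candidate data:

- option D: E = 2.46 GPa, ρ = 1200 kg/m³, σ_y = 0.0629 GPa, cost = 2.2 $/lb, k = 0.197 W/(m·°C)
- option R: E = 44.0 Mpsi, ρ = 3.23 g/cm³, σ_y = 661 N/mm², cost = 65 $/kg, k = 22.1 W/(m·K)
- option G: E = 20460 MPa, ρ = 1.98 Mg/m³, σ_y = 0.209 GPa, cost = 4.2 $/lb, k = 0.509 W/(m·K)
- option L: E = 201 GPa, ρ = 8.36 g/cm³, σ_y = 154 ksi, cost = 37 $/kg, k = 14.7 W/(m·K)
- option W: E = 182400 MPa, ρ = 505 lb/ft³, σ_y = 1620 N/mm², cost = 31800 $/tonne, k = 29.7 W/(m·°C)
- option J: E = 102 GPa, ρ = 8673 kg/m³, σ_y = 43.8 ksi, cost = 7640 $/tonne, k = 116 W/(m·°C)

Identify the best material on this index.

Screen on constraints: σ_y ≥ 136 MPa; cost ≤ 34 $/kg; k ≥ 25.9 W/(m·K). Survivors: option W, option J.
Normalizing units and computing the index:
  option W: E = 182.4 GPa, ρ = 8089 kg/m³
  option J: E = 102.0 GPa, ρ = 8673 kg/m³
  option W: M = 0.701×10⁻³
  option J: M = 0.539×10⁻³
Highest index: option W.

option W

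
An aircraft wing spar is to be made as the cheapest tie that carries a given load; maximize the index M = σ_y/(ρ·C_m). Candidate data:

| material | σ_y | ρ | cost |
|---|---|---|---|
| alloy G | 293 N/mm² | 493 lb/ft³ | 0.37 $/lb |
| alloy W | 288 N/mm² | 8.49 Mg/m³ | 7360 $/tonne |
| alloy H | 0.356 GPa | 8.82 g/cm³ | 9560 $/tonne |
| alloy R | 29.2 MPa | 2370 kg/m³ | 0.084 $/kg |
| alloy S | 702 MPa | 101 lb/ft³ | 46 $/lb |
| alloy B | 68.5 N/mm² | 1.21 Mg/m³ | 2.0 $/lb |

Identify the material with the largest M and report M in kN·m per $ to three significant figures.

In SI units:
  alloy G: σ_y = 293.0 MPa, ρ = 7897 kg/m³, cost = 0.8157 $/kg
  alloy W: σ_y = 288.0 MPa, ρ = 8490 kg/m³, cost = 7.360 $/kg
  alloy H: σ_y = 356.0 MPa, ρ = 8820 kg/m³, cost = 9.560 $/kg
  alloy R: σ_y = 29.20 MPa, ρ = 2370 kg/m³, cost = 0.08400 $/kg
  alloy S: σ_y = 702.0 MPa, ρ = 1618 kg/m³, cost = 101.4 $/kg
  alloy B: σ_y = 68.50 MPa, ρ = 1210 kg/m³, cost = 4.409 $/kg
  alloy R: M = 147 kN·m per $
  alloy G: M = 45.5 kN·m per $
  alloy B: M = 12.8 kN·m per $
  alloy W: M = 4.61 kN·m per $
  alloy S: M = 4.28 kN·m per $
  alloy H: M = 4.22 kN·m per $
Alloy R has the largest M.

alloy R, M = 147 kN·m per $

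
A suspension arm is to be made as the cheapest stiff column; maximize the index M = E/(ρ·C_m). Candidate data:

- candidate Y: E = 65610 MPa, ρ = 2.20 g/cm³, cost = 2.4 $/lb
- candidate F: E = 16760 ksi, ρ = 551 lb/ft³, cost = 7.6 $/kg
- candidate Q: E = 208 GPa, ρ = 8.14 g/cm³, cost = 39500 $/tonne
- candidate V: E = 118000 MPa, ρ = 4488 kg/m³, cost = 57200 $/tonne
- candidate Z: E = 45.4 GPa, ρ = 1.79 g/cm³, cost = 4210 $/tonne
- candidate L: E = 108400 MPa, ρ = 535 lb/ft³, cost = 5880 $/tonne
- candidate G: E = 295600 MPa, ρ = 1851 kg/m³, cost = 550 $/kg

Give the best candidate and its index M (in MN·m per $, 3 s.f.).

candidate Z, M = 6.02 MN·m per $

Normalizing units and computing the index:
  candidate Y: E = 65.61 GPa, ρ = 2200 kg/m³, cost = 5.291 $/kg
  candidate F: E = 115.6 GPa, ρ = 8826 kg/m³, cost = 7.600 $/kg
  candidate Q: E = 208.0 GPa, ρ = 8140 kg/m³, cost = 39.50 $/kg
  candidate V: E = 118.0 GPa, ρ = 4488 kg/m³, cost = 57.20 $/kg
  candidate Z: E = 45.40 GPa, ρ = 1790 kg/m³, cost = 4.210 $/kg
  candidate L: E = 108.4 GPa, ρ = 8570 kg/m³, cost = 5.880 $/kg
  candidate G: E = 295.6 GPa, ρ = 1851 kg/m³, cost = 550.0 $/kg
  candidate Z: M = 6.02 MN·m per $
  candidate Y: M = 5.64 MN·m per $
  candidate L: M = 2.15 MN·m per $
  candidate F: M = 1.72 MN·m per $
  candidate Q: M = 0.647 MN·m per $
  candidate V: M = 0.460 MN·m per $
  candidate G: M = 0.290 MN·m per $
Candidate Z has the largest M.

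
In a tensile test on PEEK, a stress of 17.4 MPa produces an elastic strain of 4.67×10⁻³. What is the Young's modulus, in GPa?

E = σ/ε = 17.4 MPa / 4.67×10⁻³ = 3726 MPa = 3.73 GPa.

3.73 GPa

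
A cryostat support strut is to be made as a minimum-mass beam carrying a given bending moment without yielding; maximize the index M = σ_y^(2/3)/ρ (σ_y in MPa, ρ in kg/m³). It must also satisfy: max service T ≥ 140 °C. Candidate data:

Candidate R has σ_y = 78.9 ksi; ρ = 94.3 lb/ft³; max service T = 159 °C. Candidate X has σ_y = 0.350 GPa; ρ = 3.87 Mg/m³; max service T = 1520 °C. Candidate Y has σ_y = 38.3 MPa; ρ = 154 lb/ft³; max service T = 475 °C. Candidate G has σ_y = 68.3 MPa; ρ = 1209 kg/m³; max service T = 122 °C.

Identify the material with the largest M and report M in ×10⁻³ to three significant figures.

candidate R, M = 44.1×10⁻³

Screen on constraints: max service T ≥ 140 °C. Survivors: candidate R, candidate X, candidate Y.
Normalizing units and computing the index:
  candidate R: σ_y = 544.0 MPa, ρ = 1511 kg/m³
  candidate X: σ_y = 350.0 MPa, ρ = 3870 kg/m³
  candidate Y: σ_y = 38.30 MPa, ρ = 2467 kg/m³
  candidate R: M = 44.1×10⁻³
  candidate X: M = 12.8×10⁻³
  candidate Y: M = 4.61×10⁻³
Highest index: candidate R.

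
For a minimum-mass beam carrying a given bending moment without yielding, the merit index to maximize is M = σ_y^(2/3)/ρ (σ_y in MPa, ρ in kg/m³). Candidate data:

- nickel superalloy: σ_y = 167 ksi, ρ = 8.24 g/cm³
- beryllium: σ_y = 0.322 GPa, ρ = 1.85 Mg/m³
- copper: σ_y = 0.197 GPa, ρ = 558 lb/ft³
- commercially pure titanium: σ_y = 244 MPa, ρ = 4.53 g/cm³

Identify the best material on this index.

Normalizing units and computing the index:
  nickel superalloy: σ_y = 1151 MPa, ρ = 8240 kg/m³
  beryllium: σ_y = 322.0 MPa, ρ = 1850 kg/m³
  copper: σ_y = 197.0 MPa, ρ = 8938 kg/m³
  commercially pure titanium: σ_y = 244.0 MPa, ρ = 4530 kg/m³
  beryllium: M = 25.4×10⁻³
  nickel superalloy: M = 13.3×10⁻³
  commercially pure titanium: M = 8.62×10⁻³
  copper: M = 3.79×10⁻³
The maximum is for beryllium.

beryllium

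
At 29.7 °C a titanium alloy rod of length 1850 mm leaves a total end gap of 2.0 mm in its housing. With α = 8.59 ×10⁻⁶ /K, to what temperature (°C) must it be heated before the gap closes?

α·L₀·ΔT = 2.0 mm ⇒ ΔT = 2.0 / (8.59×10⁻⁶ × 1850.0) = 125.9 K.
T = 29.7 + 125.9 = 155.6 °C.

156 °C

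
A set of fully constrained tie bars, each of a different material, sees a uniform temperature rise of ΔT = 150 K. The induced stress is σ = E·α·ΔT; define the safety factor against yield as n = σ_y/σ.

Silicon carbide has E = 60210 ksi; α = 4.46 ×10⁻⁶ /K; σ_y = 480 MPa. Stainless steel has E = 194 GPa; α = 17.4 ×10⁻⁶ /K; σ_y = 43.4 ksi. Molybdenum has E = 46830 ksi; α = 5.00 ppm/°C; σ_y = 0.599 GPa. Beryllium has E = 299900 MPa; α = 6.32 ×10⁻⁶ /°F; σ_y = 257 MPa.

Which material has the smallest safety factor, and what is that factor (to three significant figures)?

Per material, after unit conversion:
  silicon carbide: E = 415.1, α = 4.46, σ_y = 480.0 → σ = 278 MPa, n = 1.73
  stainless steel: E = 194.0, α = 17.4, σ_y = 299.2 → σ = 506 MPa, n = 0.591
  molybdenum: E = 322.9, α = 5.00, σ_y = 599.0 → σ = 242 MPa, n = 2.47
  beryllium: E = 299.9, α = 11.4, σ_y = 257.0 → σ = 512 MPa, n = 0.502
Smallest n: beryllium with n = 0.502.

beryllium, n = 0.502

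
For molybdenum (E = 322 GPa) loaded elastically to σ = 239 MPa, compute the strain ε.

7.42×10⁻⁴

ε = σ/E = 239 / 322000 = 7.42×10⁻⁴.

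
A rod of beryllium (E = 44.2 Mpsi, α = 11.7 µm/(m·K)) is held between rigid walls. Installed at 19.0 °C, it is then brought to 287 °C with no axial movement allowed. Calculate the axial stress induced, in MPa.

956 MPa

E = 44.2 Mpsi = 304.7 GPa.
ΔT = 268.0 K. Constrained thermal stress σ = E·α·ΔT = 304.7×10³ MPa × 11.7×10⁻⁶ × 268.0 = 956 MPa (compressive).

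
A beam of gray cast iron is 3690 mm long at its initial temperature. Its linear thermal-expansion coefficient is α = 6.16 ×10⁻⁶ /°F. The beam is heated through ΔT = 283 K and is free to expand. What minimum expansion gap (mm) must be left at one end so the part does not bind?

Convert α: 6.16×10⁻⁶/°F × (9/5) = 11.1×10⁻⁶/K.
ΔL = α·L₀·ΔT = 11.1×10⁻⁶ × 3690 mm × 283.0 K = 11.6 mm.

11.6 mm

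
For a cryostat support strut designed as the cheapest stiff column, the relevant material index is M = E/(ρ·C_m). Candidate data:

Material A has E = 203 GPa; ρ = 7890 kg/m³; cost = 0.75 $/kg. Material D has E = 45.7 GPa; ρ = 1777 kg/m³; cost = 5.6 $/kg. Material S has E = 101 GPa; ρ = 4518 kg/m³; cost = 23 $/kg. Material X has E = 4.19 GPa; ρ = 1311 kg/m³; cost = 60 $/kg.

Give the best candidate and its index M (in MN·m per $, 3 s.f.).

Evaluate M for each candidate:
  material A: M = 34.3 MN·m per $
  material D: M = 4.59 MN·m per $
  material S: M = 0.972 MN·m per $
  material X: M = 0.0533 MN·m per $
The maximum is for material A.

material A, M = 34.3 MN·m per $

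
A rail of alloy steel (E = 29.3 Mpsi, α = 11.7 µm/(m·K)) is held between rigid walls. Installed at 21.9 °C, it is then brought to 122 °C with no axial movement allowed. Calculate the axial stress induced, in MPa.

237 MPa

E = 29.3 Mpsi = 202.0 GPa.
ΔT = 100.1 K. Constrained thermal stress σ = E·α·ΔT = 202.0×10³ MPa × 11.7×10⁻⁶ × 100.1 = 237 MPa (compressive).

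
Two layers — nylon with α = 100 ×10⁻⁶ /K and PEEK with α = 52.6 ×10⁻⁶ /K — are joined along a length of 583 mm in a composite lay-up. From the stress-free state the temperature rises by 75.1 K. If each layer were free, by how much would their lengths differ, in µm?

2080 µm

Δα = |100 − 52.6|×10⁻⁶/K = 47.4×10⁻⁶/K.
ΔL_mismatch = Δα·L·ΔT = 47.4×10⁻⁶ × 583.0 mm × 75.1 K = 2080 µm.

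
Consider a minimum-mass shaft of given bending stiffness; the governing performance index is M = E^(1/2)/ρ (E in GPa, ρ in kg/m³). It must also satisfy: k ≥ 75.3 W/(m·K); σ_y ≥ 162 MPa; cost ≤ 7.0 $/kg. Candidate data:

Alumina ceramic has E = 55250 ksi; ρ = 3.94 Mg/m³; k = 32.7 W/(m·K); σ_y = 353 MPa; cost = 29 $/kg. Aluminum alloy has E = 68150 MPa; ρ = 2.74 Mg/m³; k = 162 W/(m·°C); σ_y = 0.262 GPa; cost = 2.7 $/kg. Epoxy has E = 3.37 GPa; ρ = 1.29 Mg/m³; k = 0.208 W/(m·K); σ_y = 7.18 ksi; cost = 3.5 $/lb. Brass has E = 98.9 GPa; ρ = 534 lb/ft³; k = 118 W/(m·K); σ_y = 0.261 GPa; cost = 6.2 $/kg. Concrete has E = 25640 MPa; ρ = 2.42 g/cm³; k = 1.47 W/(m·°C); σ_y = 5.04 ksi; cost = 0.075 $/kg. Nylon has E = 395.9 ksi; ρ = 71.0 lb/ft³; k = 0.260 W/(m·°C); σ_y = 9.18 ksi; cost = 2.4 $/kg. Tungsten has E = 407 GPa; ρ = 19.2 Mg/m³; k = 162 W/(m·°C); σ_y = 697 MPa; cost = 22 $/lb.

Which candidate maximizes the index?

aluminum alloy

Screen on constraints: k ≥ 75.3 W/(m·K); σ_y ≥ 162 MPa; cost ≤ 7.0 $/kg. Survivors: aluminum alloy, brass.
Convert each candidate to consistent units, then evaluate M:
  aluminum alloy: E = 68.15 GPa, ρ = 2740 kg/m³
  brass: E = 98.90 GPa, ρ = 8554 kg/m³
  aluminum alloy: M = 3.01×10⁻³
  brass: M = 1.16×10⁻³
Highest index: aluminum alloy.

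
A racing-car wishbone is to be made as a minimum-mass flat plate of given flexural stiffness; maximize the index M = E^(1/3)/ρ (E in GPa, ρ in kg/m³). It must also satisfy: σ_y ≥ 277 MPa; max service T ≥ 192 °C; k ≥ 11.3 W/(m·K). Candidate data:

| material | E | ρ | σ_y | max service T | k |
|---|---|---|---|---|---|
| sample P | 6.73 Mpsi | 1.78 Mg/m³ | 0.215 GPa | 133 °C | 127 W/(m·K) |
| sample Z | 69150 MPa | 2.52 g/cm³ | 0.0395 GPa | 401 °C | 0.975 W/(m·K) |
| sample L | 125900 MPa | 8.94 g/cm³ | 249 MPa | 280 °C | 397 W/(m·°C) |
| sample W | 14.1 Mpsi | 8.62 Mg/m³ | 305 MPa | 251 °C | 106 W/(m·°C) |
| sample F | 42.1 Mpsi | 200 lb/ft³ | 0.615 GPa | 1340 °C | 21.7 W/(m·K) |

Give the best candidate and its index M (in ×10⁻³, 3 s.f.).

Screen on constraints: σ_y ≥ 277 MPa; max service T ≥ 192 °C; k ≥ 11.3 W/(m·K). Survivors: sample W, sample F.
Normalizing units and computing the index:
  sample W: E = 97.22 GPa, ρ = 8620 kg/m³
  sample F: E = 290.3 GPa, ρ = 3204 kg/m³
  sample F: M = 2.07×10⁻³
  sample W: M = 0.533×10⁻³
Sample F has the largest M.

sample F, M = 2.07×10⁻³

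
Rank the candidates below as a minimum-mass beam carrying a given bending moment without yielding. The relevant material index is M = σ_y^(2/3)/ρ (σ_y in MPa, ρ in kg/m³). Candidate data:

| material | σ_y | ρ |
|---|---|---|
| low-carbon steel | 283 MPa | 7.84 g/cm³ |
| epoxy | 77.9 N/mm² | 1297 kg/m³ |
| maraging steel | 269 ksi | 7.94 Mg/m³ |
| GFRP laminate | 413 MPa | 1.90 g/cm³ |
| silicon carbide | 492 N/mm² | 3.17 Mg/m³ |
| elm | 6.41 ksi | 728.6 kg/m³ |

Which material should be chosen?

GFRP laminate

Putting every candidate on a common basis:
  low-carbon steel: σ_y = 283.0 MPa, ρ = 7840 kg/m³
  epoxy: σ_y = 77.90 MPa, ρ = 1297 kg/m³
  maraging steel: σ_y = 1855 MPa, ρ = 7940 kg/m³
  GFRP laminate: σ_y = 413.0 MPa, ρ = 1900 kg/m³
  silicon carbide: σ_y = 492.0 MPa, ρ = 3170 kg/m³
  elm: σ_y = 44.20 MPa, ρ = 728.6 kg/m³
  GFRP laminate: M = 29.2×10⁻³
  silicon carbide: M = 19.7×10⁻³
  maraging steel: M = 19.0×10⁻³
  elm: M = 17.2×10⁻³
  epoxy: M = 14.1×10⁻³
  low-carbon steel: M = 5.50×10⁻³
GFRP laminate ranks first.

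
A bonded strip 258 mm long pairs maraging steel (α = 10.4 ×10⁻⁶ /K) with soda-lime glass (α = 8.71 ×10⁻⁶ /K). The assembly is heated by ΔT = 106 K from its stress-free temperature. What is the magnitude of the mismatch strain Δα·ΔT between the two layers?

1.79×10⁻⁴

Δα = |10.4 − 8.71|×10⁻⁶/K = 1.69×10⁻⁶/K.
Mismatch strain = Δα·ΔT = 1.69×10⁻⁶ × 106.0 = 1.79×10⁻⁴.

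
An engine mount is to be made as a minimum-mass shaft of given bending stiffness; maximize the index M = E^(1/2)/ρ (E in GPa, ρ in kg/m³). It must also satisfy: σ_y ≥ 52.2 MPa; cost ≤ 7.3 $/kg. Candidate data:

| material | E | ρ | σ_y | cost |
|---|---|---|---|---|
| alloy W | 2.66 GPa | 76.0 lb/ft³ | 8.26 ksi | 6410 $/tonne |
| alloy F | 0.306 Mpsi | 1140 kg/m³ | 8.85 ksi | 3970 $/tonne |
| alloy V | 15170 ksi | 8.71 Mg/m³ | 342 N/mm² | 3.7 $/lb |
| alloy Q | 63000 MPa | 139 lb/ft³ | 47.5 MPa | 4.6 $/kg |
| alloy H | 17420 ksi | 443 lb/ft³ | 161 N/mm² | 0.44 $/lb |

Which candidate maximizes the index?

alloy H

Screen on constraints: σ_y ≥ 52.2 MPa; cost ≤ 7.3 $/kg. Survivors: alloy W, alloy F, alloy H.
After converting to SI:
  alloy W: E = 2.660 GPa, ρ = 1217 kg/m³
  alloy F: E = 2.110 GPa, ρ = 1140 kg/m³
  alloy H: E = 120.1 GPa, ρ = 7096 kg/m³
  alloy H: M = 1.54×10⁻³
  alloy W: M = 1.34×10⁻³
  alloy F: M = 1.27×10⁻³
Alloy H ranks first.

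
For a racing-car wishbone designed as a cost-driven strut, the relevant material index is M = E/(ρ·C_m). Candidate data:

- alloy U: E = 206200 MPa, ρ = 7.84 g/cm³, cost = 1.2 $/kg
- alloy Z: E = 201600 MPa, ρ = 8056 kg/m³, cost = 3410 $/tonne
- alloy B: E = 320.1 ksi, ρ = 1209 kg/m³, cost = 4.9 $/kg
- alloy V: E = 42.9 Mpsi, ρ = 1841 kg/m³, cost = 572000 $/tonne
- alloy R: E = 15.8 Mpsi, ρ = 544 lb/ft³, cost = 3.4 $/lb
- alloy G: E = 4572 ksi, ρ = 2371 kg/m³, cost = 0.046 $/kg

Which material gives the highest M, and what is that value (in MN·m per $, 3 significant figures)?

alloy G, M = 289 MN·m per $

Normalizing units and computing the index:
  alloy U: E = 206.2 GPa, ρ = 7840 kg/m³, cost = 1.200 $/kg
  alloy Z: E = 201.6 GPa, ρ = 8056 kg/m³, cost = 3.410 $/kg
  alloy B: E = 2.207 GPa, ρ = 1209 kg/m³, cost = 4.900 $/kg
  alloy V: E = 295.8 GPa, ρ = 1841 kg/m³, cost = 572.0 $/kg
  alloy R: E = 108.9 GPa, ρ = 8714 kg/m³, cost = 7.496 $/kg
  alloy G: E = 31.52 GPa, ρ = 2371 kg/m³, cost = 0.04600 $/kg
  alloy G: M = 289 MN·m per $
  alloy U: M = 21.9 MN·m per $
  alloy Z: M = 7.34 MN·m per $
  alloy R: M = 1.67 MN·m per $
  alloy B: M = 0.373 MN·m per $
  alloy V: M = 0.281 MN·m per $
Alloy G has the largest M.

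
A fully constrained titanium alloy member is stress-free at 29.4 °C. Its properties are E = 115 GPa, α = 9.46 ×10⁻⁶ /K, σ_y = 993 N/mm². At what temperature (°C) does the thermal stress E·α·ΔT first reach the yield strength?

942 °C

σ_y = 993 N/mm² = 993.0 MPa.
E·α·ΔT = 993.0 MPa ⇒ ΔT = 993.0 / (115.0×10³ × 9.46×10⁻⁶) = 912.8 K.
T = 29.4 + 912.8 = 942.2 °C.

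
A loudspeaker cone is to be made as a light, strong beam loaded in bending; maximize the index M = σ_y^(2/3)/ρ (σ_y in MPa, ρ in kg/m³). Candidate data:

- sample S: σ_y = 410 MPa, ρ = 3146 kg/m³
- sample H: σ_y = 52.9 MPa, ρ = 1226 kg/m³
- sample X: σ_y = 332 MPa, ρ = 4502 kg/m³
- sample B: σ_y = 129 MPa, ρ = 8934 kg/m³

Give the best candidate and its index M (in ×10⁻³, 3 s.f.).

sample S, M = 17.5×10⁻³

Evaluate M for each candidate:
  sample S: M = 17.5×10⁻³
  sample H: M = 11.5×10⁻³
  sample X: M = 10.7×10⁻³
  sample B: M = 2.86×10⁻³
Sample S ranks first.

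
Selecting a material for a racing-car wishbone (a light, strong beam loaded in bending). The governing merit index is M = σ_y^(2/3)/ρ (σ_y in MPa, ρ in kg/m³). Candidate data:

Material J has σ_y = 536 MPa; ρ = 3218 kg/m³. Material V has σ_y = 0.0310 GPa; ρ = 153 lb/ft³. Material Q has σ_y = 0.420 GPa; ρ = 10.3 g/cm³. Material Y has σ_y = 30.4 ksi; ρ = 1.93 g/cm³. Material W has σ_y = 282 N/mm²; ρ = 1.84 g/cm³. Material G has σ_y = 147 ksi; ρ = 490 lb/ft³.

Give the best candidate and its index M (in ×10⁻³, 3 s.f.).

After converting to SI:
  material J: σ_y = 536.0 MPa, ρ = 3218 kg/m³
  material V: σ_y = 31.00 MPa, ρ = 2451 kg/m³
  material Q: σ_y = 420.0 MPa, ρ = 10300 kg/m³
  material Y: σ_y = 209.6 MPa, ρ = 1930 kg/m³
  material W: σ_y = 282.0 MPa, ρ = 1840 kg/m³
  material G: σ_y = 1014 MPa, ρ = 7849 kg/m³
  material W: M = 23.4×10⁻³
  material J: M = 20.5×10⁻³
  material Y: M = 18.3×10⁻³
  material G: M = 12.9×10⁻³
  material Q: M = 5.44×10⁻³
  material V: M = 4.03×10⁻³
The maximum is for material W.

material W, M = 23.4×10⁻³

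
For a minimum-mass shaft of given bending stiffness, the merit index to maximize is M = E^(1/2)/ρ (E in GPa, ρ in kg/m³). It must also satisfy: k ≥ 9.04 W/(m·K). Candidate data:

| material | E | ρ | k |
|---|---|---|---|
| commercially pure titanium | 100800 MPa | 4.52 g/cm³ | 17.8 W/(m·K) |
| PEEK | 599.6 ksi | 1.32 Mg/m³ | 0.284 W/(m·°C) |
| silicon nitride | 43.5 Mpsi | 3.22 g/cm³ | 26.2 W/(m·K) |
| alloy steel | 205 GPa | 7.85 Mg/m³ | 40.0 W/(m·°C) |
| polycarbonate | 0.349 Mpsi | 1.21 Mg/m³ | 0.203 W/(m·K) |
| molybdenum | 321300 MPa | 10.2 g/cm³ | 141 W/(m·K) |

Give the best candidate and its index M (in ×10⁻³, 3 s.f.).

silicon nitride, M = 5.38×10⁻³

Screen on constraints: k ≥ 9.04 W/(m·K). Survivors: commercially pure titanium, silicon nitride, alloy steel, molybdenum.
After converting to SI:
  commercially pure titanium: E = 100.8 GPa, ρ = 4520 kg/m³
  silicon nitride: E = 299.9 GPa, ρ = 3220 kg/m³
  alloy steel: E = 205.0 GPa, ρ = 7850 kg/m³
  molybdenum: E = 321.3 GPa, ρ = 10200 kg/m³
  silicon nitride: M = 5.38×10⁻³
  commercially pure titanium: M = 2.22×10⁻³
  alloy steel: M = 1.82×10⁻³
  molybdenum: M = 1.76×10⁻³
Silicon nitride has the largest M.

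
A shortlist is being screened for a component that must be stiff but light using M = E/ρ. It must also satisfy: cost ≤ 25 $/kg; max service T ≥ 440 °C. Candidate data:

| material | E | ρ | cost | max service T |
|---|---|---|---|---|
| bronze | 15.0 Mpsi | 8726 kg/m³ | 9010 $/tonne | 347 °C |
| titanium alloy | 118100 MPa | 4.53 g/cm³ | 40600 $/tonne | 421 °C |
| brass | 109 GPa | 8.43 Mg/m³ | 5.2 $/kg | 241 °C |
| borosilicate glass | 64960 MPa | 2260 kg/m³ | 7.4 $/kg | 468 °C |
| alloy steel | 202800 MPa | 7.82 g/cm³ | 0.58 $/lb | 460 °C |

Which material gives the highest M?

borosilicate glass

Screen on constraints: cost ≤ 25 $/kg; max service T ≥ 440 °C. Survivors: borosilicate glass, alloy steel.
Putting every candidate on a common basis:
  borosilicate glass: E = 64.96 GPa, ρ = 2260 kg/m³
  alloy steel: E = 202.8 GPa, ρ = 7820 kg/m³
  borosilicate glass: M = 28.7 MN·m/kg
  alloy steel: M = 25.9 MN·m/kg
Borosilicate glass has the largest M.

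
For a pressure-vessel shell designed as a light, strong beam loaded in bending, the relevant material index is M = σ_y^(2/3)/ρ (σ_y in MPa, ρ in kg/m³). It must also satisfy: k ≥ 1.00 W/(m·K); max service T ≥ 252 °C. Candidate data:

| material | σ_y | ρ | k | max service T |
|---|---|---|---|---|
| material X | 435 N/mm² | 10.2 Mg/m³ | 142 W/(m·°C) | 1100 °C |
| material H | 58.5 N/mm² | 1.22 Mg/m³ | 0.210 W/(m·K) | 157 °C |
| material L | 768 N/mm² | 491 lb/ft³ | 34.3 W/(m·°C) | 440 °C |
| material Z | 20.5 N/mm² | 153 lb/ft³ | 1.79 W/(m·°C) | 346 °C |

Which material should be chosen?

material L

Screen on constraints: k ≥ 1.00 W/(m·K); max service T ≥ 252 °C. Survivors: material X, material L, material Z.
Convert each candidate to consistent units, then evaluate M:
  material X: σ_y = 435.0 MPa, ρ = 10200 kg/m³
  material L: σ_y = 768.0 MPa, ρ = 7865 kg/m³
  material Z: σ_y = 20.50 MPa, ρ = 2451 kg/m³
  material L: M = 10.7×10⁻³
  material X: M = 5.63×10⁻³
  material Z: M = 3.06×10⁻³
Material L has the largest M.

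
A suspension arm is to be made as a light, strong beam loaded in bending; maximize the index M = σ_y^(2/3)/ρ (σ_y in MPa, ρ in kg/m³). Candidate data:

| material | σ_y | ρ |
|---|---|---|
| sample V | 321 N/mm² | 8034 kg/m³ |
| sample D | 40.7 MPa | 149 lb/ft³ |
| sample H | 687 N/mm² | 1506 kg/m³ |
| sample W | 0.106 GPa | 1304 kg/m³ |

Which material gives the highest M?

Normalizing units and computing the index:
  sample V: σ_y = 321.0 MPa, ρ = 8034 kg/m³
  sample D: σ_y = 40.70 MPa, ρ = 2387 kg/m³
  sample H: σ_y = 687.0 MPa, ρ = 1506 kg/m³
  sample W: σ_y = 106.0 MPa, ρ = 1304 kg/m³
  sample H: M = 51.7×10⁻³
  sample W: M = 17.2×10⁻³
  sample V: M = 5.84×10⁻³
  sample D: M = 4.96×10⁻³
Sample H has the largest M.

sample H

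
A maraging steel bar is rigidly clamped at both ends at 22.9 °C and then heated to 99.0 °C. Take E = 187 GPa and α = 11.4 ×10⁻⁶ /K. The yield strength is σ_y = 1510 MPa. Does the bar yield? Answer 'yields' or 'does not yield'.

does not yield

ΔT = 76.10 K. Constrained thermal stress σ = E·α·ΔT = 187.0×10³ MPa × 11.4×10⁻⁶ × 76.10 = 162 MPa (compressive).
Compare to σ_y = 1510 MPa: σ < σ_y, so it does not yield.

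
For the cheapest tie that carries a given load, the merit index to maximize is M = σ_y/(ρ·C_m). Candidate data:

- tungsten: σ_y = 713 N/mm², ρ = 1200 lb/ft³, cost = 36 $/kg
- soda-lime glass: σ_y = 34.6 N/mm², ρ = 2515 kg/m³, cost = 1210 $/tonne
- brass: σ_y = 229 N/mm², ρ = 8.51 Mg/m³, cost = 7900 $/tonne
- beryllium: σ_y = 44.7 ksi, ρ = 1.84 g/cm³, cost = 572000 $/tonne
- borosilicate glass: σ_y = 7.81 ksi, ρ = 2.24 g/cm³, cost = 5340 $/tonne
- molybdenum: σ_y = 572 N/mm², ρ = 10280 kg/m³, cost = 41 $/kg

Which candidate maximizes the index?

soda-lime glass

Convert each candidate to consistent units, then evaluate M:
  tungsten: σ_y = 713.0 MPa, ρ = 19220 kg/m³, cost = 36.00 $/kg
  soda-lime glass: σ_y = 34.60 MPa, ρ = 2515 kg/m³, cost = 1.210 $/kg
  brass: σ_y = 229.0 MPa, ρ = 8510 kg/m³, cost = 7.900 $/kg
  beryllium: σ_y = 308.2 MPa, ρ = 1840 kg/m³, cost = 572.0 $/kg
  borosilicate glass: σ_y = 53.85 MPa, ρ = 2240 kg/m³, cost = 5.340 $/kg
  molybdenum: σ_y = 572.0 MPa, ρ = 10280 kg/m³, cost = 41.00 $/kg
  soda-lime glass: M = 11.4 kN·m per $
  borosilicate glass: M = 4.50 kN·m per $
  brass: M = 3.41 kN·m per $
  molybdenum: M = 1.36 kN·m per $
  tungsten: M = 1.03 kN·m per $
  beryllium: M = 0.293 kN·m per $
Soda-lime glass has the largest M.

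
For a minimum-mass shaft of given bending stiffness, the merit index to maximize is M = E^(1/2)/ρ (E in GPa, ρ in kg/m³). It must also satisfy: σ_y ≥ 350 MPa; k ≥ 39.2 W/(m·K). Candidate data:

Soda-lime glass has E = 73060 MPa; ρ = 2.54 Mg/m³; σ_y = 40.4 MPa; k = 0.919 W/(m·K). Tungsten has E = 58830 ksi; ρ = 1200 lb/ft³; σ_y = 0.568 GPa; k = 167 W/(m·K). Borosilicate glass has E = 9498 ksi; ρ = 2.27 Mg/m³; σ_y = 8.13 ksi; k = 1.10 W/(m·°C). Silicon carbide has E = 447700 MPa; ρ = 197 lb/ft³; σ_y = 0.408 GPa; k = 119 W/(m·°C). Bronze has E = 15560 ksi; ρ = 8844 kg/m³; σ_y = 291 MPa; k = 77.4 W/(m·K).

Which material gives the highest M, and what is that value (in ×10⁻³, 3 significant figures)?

Screen on constraints: σ_y ≥ 350 MPa; k ≥ 39.2 W/(m·K). Survivors: tungsten, silicon carbide.
Convert each candidate to consistent units, then evaluate M:
  tungsten: E = 405.6 GPa, ρ = 19220 kg/m³
  silicon carbide: E = 447.7 GPa, ρ = 3156 kg/m³
  silicon carbide: M = 6.71×10⁻³
  tungsten: M = 1.05×10⁻³
The maximum is for silicon carbide.

silicon carbide, M = 6.71×10⁻³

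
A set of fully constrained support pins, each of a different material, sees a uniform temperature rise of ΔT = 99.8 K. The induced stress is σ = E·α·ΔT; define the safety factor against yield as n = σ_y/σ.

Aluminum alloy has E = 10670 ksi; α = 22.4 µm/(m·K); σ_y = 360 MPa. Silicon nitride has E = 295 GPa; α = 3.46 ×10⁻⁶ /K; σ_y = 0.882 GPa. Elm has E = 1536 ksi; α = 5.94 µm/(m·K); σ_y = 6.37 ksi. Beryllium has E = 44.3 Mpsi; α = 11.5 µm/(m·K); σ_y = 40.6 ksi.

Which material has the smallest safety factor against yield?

beryllium

Per material, after unit conversion:
  aluminum alloy: E = 73.57, α = 22.4, σ_y = 360.0 → σ = 164 MPa, n = 2.19
  silicon nitride: E = 295.0, α = 3.46, σ_y = 882.0 → σ = 102 MPa, n = 8.66
  elm: E = 10.59, α = 5.94, σ_y = 43.92 → σ = 6.28 MPa, n = 7.00
  beryllium: E = 305.4, α = 11.5, σ_y = 279.9 → σ = 351 MPa, n = 0.799
Smallest n: beryllium with n = 0.799.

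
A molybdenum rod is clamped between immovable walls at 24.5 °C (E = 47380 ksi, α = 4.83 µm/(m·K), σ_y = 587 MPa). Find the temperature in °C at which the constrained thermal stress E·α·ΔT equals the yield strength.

E = 47380 ksi = 326.7 GPa.
E·α·ΔT = 587.0 MPa ⇒ ΔT = 587.0 / (326.7×10³ × 4.83×10⁻⁶) = 372.0 K.
T = 24.5 + 372.0 = 396.5 °C.

397 °C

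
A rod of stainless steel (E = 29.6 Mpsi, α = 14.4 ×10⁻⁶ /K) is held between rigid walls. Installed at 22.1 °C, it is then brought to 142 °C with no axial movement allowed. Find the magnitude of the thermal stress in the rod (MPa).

352 MPa

E = 29.6 Mpsi = 204.1 GPa.
ΔT = 119.9 K. Constrained thermal stress σ = E·α·ΔT = 204.1×10³ MPa × 14.4×10⁻⁶ × 119.9 = 352 MPa (compressive).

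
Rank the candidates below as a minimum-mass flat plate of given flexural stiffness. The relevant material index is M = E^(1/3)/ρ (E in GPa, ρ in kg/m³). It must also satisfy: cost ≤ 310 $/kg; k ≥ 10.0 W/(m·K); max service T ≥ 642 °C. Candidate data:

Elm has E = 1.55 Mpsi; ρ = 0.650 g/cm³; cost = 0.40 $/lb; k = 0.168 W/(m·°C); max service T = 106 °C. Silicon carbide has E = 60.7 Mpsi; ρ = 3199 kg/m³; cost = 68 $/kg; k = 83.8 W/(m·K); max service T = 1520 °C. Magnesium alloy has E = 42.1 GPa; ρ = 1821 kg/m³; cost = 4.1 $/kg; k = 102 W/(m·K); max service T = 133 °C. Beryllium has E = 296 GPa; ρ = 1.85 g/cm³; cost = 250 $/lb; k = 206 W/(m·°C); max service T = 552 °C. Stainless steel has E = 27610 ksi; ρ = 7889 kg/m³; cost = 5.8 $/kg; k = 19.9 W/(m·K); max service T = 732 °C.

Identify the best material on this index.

silicon carbide

Screen on constraints: cost ≤ 310 $/kg; k ≥ 10.0 W/(m·K); max service T ≥ 642 °C. Survivors: silicon carbide, stainless steel.
After converting to SI:
  silicon carbide: E = 418.5 GPa, ρ = 3199 kg/m³
  stainless steel: E = 190.4 GPa, ρ = 7889 kg/m³
  silicon carbide: M = 2.34×10⁻³
  stainless steel: M = 0.729×10⁻³
Silicon carbide ranks first.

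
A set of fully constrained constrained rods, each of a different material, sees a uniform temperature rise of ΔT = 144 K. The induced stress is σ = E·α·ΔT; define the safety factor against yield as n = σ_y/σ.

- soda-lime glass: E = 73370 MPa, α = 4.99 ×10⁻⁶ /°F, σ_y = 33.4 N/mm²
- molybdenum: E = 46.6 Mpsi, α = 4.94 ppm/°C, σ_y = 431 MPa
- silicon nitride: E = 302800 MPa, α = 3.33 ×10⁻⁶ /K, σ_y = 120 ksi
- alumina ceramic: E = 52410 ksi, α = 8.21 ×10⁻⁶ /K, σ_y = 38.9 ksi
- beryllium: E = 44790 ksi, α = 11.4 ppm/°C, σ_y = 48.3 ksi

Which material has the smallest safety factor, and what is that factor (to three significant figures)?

soda-lime glass, n = 0.352

Converting E to GPa, α to ×10⁻⁶/K, σ_y to MPa, then σ and n for each:
  soda-lime glass: E = 73.37, α = 8.98, σ_y = 33.40 → σ = 94.9 MPa, n = 0.352
  molybdenum: E = 321.3, α = 4.94, σ_y = 431.0 → σ = 229 MPa, n = 1.89
  silicon nitride: E = 302.8, α = 3.33, σ_y = 827.4 → σ = 145 MPa, n = 5.70
  alumina ceramic: E = 361.4, α = 8.21, σ_y = 268.2 → σ = 427 MPa, n = 0.628
  beryllium: E = 308.8, α = 11.4, σ_y = 333.0 → σ = 507 MPa, n = 0.657
Soda-lime glass has the lowest safety factor, n = 0.352.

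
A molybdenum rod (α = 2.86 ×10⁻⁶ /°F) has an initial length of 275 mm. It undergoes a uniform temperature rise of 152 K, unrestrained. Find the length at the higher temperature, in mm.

275.22 mm

Convert α: 2.86×10⁻⁶/°F × (9/5) = 5.15×10⁻⁶/K.
ΔL = α·L₀·ΔT = 5.15×10⁻⁶ × 275 mm × 152.0 K = 0.215 mm.
L = L₀ + ΔL = 275 + 0.215 = 275.22 mm.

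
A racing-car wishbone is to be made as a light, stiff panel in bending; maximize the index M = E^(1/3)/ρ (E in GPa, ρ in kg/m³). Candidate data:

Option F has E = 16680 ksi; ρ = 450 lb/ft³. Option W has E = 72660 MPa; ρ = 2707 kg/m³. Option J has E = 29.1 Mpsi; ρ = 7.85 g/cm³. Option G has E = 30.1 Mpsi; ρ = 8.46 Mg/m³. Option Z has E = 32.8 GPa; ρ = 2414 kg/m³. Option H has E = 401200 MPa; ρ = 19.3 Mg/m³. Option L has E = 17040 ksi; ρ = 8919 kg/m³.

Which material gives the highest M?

After converting to SI:
  option F: E = 115.0 GPa, ρ = 7208 kg/m³
  option W: E = 72.66 GPa, ρ = 2707 kg/m³
  option J: E = 200.6 GPa, ρ = 7850 kg/m³
  option G: E = 207.5 GPa, ρ = 8460 kg/m³
  option Z: E = 32.80 GPa, ρ = 2414 kg/m³
  option H: E = 401.2 GPa, ρ = 19300 kg/m³
  option L: E = 117.5 GPa, ρ = 8919 kg/m³
  option W: M = 1.54×10⁻³
  option Z: M = 1.33×10⁻³
  option J: M = 0.746×10⁻³
  option G: M = 0.700×10⁻³
  option F: M = 0.675×10⁻³
  option L: M = 0.549×10⁻³
  option H: M = 0.382×10⁻³
Highest index: option W.

option W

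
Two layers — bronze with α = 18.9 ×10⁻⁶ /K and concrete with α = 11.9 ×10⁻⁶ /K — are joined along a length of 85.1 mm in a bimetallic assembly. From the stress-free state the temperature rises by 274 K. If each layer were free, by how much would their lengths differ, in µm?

163 µm

Δα = |18.9 − 11.9|×10⁻⁶/K = 7.00×10⁻⁶/K.
ΔL_mismatch = Δα·L·ΔT = 7.00×10⁻⁶ × 85.1 mm × 274.0 K = 163 µm.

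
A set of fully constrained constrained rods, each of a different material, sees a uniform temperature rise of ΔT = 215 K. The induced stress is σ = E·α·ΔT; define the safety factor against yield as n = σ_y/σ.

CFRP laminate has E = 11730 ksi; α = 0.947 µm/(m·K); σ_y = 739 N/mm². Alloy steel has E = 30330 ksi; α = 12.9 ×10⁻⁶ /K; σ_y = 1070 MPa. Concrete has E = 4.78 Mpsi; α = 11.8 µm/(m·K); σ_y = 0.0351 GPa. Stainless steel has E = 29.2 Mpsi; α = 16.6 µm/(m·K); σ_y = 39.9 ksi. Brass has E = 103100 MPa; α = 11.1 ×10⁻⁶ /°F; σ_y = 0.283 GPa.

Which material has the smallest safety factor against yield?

stainless steel

Converting E to GPa, α to ×10⁻⁶/K, σ_y to MPa, then σ and n for each:
  CFRP laminate: E = 80.88, α = 0.947, σ_y = 739.0 → σ = 16.5 MPa, n = 44.9
  alloy steel: E = 209.1, α = 12.9, σ_y = 1070 → σ = 580 MPa, n = 1.84
  concrete: E = 32.96, α = 11.8, σ_y = 35.10 → σ = 83.6 MPa, n = 0.420
  stainless steel: E = 201.3, α = 16.6, σ_y = 275.1 → σ = 719 MPa, n = 0.383
  brass: E = 103.1, α = 20.0, σ_y = 283.0 → σ = 443 MPa, n = 0.639
Stainless steel has the lowest safety factor, n = 0.383.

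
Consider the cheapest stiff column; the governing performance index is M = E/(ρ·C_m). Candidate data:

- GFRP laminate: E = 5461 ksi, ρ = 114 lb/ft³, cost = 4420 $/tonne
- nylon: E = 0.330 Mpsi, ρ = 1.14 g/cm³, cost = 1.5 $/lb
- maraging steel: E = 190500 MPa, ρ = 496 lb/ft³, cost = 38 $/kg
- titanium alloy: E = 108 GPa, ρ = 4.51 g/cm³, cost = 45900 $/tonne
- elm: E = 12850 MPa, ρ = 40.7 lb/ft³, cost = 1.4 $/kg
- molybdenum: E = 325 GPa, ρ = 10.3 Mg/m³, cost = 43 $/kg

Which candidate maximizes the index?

elm

Putting every candidate on a common basis:
  GFRP laminate: E = 37.65 GPa, ρ = 1826 kg/m³, cost = 4.420 $/kg
  nylon: E = 2.275 GPa, ρ = 1140 kg/m³, cost = 3.307 $/kg
  maraging steel: E = 190.5 GPa, ρ = 7945 kg/m³, cost = 38.00 $/kg
  titanium alloy: E = 108.0 GPa, ρ = 4510 kg/m³, cost = 45.90 $/kg
  elm: E = 12.85 GPa, ρ = 652.0 kg/m³, cost = 1.400 $/kg
  molybdenum: E = 325.0 GPa, ρ = 10300 kg/m³, cost = 43.00 $/kg
  elm: M = 14.1 MN·m per $
  GFRP laminate: M = 4.66 MN·m per $
  molybdenum: M = 0.734 MN·m per $
  maraging steel: M = 0.631 MN·m per $
  nylon: M = 0.604 MN·m per $
  titanium alloy: M = 0.522 MN·m per $
Elm ranks first.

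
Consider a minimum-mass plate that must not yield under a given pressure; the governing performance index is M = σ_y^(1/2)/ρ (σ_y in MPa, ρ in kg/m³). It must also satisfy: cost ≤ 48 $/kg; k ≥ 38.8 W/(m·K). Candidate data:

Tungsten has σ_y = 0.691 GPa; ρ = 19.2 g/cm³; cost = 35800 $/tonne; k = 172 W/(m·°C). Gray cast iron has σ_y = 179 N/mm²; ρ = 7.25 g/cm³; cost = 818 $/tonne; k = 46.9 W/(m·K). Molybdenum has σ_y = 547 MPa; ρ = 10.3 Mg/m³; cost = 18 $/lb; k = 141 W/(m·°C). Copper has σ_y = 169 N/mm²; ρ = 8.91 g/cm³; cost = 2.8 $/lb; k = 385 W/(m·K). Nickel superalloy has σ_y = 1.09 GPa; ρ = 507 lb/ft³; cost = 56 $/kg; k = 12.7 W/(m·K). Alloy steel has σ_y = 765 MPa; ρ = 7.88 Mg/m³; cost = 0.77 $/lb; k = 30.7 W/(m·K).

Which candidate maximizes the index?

Screen on constraints: cost ≤ 48 $/kg; k ≥ 38.8 W/(m·K). Survivors: tungsten, gray cast iron, molybdenum, copper.
Convert each candidate to consistent units, then evaluate M:
  tungsten: σ_y = 691.0 MPa, ρ = 19200 kg/m³
  gray cast iron: σ_y = 179.0 MPa, ρ = 7250 kg/m³
  molybdenum: σ_y = 547.0 MPa, ρ = 10300 kg/m³
  copper: σ_y = 169.0 MPa, ρ = 8910 kg/m³
  molybdenum: M = 2.27×10⁻³
  gray cast iron: M = 1.85×10⁻³
  copper: M = 1.46×10⁻³
  tungsten: M = 1.37×10⁻³
The maximum is for molybdenum.

molybdenum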